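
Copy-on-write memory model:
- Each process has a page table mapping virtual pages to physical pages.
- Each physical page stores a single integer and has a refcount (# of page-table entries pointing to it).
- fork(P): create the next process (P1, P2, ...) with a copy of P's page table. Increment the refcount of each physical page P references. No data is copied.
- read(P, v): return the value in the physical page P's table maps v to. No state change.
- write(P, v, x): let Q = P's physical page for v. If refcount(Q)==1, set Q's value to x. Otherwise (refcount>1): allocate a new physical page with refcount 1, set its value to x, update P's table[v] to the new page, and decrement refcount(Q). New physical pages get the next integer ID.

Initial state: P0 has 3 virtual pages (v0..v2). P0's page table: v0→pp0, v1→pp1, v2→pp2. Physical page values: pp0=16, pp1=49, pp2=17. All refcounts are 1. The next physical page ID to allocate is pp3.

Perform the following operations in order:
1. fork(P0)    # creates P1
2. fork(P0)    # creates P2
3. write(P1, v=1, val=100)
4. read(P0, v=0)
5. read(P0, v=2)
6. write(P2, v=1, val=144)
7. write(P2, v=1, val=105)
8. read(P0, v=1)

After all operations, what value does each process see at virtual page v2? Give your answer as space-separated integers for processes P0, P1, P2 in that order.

Answer: 17 17 17

Derivation:
Op 1: fork(P0) -> P1. 3 ppages; refcounts: pp0:2 pp1:2 pp2:2
Op 2: fork(P0) -> P2. 3 ppages; refcounts: pp0:3 pp1:3 pp2:3
Op 3: write(P1, v1, 100). refcount(pp1)=3>1 -> COPY to pp3. 4 ppages; refcounts: pp0:3 pp1:2 pp2:3 pp3:1
Op 4: read(P0, v0) -> 16. No state change.
Op 5: read(P0, v2) -> 17. No state change.
Op 6: write(P2, v1, 144). refcount(pp1)=2>1 -> COPY to pp4. 5 ppages; refcounts: pp0:3 pp1:1 pp2:3 pp3:1 pp4:1
Op 7: write(P2, v1, 105). refcount(pp4)=1 -> write in place. 5 ppages; refcounts: pp0:3 pp1:1 pp2:3 pp3:1 pp4:1
Op 8: read(P0, v1) -> 49. No state change.
P0: v2 -> pp2 = 17
P1: v2 -> pp2 = 17
P2: v2 -> pp2 = 17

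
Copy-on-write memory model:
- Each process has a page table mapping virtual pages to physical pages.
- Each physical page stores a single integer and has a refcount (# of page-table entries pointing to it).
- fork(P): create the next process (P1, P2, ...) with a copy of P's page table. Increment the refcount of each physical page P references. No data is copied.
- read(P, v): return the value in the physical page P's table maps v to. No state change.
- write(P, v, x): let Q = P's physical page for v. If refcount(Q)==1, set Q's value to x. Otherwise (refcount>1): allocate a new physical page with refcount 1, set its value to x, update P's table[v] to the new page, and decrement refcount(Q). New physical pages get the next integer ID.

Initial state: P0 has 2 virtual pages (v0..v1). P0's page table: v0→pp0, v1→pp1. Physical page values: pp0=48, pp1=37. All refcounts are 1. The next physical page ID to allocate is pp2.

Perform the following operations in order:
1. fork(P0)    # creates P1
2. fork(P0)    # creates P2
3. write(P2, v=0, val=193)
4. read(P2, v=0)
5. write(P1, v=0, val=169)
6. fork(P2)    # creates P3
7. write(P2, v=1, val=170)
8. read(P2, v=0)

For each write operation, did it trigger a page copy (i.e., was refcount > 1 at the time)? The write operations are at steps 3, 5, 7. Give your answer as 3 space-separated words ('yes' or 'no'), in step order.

Op 1: fork(P0) -> P1. 2 ppages; refcounts: pp0:2 pp1:2
Op 2: fork(P0) -> P2. 2 ppages; refcounts: pp0:3 pp1:3
Op 3: write(P2, v0, 193). refcount(pp0)=3>1 -> COPY to pp2. 3 ppages; refcounts: pp0:2 pp1:3 pp2:1
Op 4: read(P2, v0) -> 193. No state change.
Op 5: write(P1, v0, 169). refcount(pp0)=2>1 -> COPY to pp3. 4 ppages; refcounts: pp0:1 pp1:3 pp2:1 pp3:1
Op 6: fork(P2) -> P3. 4 ppages; refcounts: pp0:1 pp1:4 pp2:2 pp3:1
Op 7: write(P2, v1, 170). refcount(pp1)=4>1 -> COPY to pp4. 5 ppages; refcounts: pp0:1 pp1:3 pp2:2 pp3:1 pp4:1
Op 8: read(P2, v0) -> 193. No state change.

yes yes yes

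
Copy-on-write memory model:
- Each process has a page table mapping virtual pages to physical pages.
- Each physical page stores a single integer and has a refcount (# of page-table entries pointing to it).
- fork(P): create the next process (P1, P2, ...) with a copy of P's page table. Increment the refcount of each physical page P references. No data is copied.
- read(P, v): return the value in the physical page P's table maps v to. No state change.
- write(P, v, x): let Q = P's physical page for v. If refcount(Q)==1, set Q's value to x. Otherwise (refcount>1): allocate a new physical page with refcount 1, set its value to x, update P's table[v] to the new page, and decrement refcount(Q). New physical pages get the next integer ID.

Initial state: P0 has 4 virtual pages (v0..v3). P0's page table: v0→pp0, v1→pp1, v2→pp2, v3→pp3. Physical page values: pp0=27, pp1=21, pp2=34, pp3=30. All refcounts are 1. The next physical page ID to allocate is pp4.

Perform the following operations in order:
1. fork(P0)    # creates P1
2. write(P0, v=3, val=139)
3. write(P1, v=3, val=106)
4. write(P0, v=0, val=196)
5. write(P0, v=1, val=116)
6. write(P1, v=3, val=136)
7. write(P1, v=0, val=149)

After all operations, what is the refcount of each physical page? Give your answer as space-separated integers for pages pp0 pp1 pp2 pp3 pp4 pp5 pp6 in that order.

Answer: 1 1 2 1 1 1 1

Derivation:
Op 1: fork(P0) -> P1. 4 ppages; refcounts: pp0:2 pp1:2 pp2:2 pp3:2
Op 2: write(P0, v3, 139). refcount(pp3)=2>1 -> COPY to pp4. 5 ppages; refcounts: pp0:2 pp1:2 pp2:2 pp3:1 pp4:1
Op 3: write(P1, v3, 106). refcount(pp3)=1 -> write in place. 5 ppages; refcounts: pp0:2 pp1:2 pp2:2 pp3:1 pp4:1
Op 4: write(P0, v0, 196). refcount(pp0)=2>1 -> COPY to pp5. 6 ppages; refcounts: pp0:1 pp1:2 pp2:2 pp3:1 pp4:1 pp5:1
Op 5: write(P0, v1, 116). refcount(pp1)=2>1 -> COPY to pp6. 7 ppages; refcounts: pp0:1 pp1:1 pp2:2 pp3:1 pp4:1 pp5:1 pp6:1
Op 6: write(P1, v3, 136). refcount(pp3)=1 -> write in place. 7 ppages; refcounts: pp0:1 pp1:1 pp2:2 pp3:1 pp4:1 pp5:1 pp6:1
Op 7: write(P1, v0, 149). refcount(pp0)=1 -> write in place. 7 ppages; refcounts: pp0:1 pp1:1 pp2:2 pp3:1 pp4:1 pp5:1 pp6:1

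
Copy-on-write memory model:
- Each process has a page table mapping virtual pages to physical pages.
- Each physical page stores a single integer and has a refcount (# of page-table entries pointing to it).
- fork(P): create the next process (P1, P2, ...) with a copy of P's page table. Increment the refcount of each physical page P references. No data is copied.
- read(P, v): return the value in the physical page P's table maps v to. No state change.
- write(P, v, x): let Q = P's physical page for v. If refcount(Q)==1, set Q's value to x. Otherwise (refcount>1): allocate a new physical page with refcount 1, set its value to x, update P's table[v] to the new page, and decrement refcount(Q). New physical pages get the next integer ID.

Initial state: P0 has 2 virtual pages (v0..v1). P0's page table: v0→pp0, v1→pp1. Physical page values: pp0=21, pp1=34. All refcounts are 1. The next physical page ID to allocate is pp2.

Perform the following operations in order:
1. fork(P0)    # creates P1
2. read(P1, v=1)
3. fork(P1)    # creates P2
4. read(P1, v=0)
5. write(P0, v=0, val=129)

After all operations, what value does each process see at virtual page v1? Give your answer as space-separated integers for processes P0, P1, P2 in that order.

Answer: 34 34 34

Derivation:
Op 1: fork(P0) -> P1. 2 ppages; refcounts: pp0:2 pp1:2
Op 2: read(P1, v1) -> 34. No state change.
Op 3: fork(P1) -> P2. 2 ppages; refcounts: pp0:3 pp1:3
Op 4: read(P1, v0) -> 21. No state change.
Op 5: write(P0, v0, 129). refcount(pp0)=3>1 -> COPY to pp2. 3 ppages; refcounts: pp0:2 pp1:3 pp2:1
P0: v1 -> pp1 = 34
P1: v1 -> pp1 = 34
P2: v1 -> pp1 = 34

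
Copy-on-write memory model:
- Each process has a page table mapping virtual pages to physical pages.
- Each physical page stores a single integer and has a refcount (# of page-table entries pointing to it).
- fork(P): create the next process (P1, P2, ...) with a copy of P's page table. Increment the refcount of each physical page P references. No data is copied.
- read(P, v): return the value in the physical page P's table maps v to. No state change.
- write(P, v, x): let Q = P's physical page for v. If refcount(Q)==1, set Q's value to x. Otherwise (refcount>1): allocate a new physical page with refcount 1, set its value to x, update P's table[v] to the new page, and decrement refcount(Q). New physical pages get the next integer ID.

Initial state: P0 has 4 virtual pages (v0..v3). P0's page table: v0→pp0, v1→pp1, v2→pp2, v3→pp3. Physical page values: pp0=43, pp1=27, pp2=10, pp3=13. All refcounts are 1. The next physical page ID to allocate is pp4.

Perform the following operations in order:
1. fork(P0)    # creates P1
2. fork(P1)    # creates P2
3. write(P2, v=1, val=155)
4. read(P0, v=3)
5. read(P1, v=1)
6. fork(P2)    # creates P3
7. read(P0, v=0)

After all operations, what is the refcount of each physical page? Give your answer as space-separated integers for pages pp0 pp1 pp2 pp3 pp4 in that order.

Answer: 4 2 4 4 2

Derivation:
Op 1: fork(P0) -> P1. 4 ppages; refcounts: pp0:2 pp1:2 pp2:2 pp3:2
Op 2: fork(P1) -> P2. 4 ppages; refcounts: pp0:3 pp1:3 pp2:3 pp3:3
Op 3: write(P2, v1, 155). refcount(pp1)=3>1 -> COPY to pp4. 5 ppages; refcounts: pp0:3 pp1:2 pp2:3 pp3:3 pp4:1
Op 4: read(P0, v3) -> 13. No state change.
Op 5: read(P1, v1) -> 27. No state change.
Op 6: fork(P2) -> P3. 5 ppages; refcounts: pp0:4 pp1:2 pp2:4 pp3:4 pp4:2
Op 7: read(P0, v0) -> 43. No state change.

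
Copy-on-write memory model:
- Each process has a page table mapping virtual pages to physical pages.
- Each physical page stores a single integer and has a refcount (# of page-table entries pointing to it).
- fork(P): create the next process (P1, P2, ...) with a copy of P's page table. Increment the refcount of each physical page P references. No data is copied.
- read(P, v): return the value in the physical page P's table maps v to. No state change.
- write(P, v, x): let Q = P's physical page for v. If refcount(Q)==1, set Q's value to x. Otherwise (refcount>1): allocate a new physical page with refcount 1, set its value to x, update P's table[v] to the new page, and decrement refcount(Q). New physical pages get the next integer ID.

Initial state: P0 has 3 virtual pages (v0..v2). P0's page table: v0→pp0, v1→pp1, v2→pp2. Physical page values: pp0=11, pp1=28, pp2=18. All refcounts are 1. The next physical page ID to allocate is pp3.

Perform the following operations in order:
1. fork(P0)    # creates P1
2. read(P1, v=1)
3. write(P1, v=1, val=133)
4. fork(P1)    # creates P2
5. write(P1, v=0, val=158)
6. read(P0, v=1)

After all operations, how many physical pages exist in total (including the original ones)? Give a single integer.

Op 1: fork(P0) -> P1. 3 ppages; refcounts: pp0:2 pp1:2 pp2:2
Op 2: read(P1, v1) -> 28. No state change.
Op 3: write(P1, v1, 133). refcount(pp1)=2>1 -> COPY to pp3. 4 ppages; refcounts: pp0:2 pp1:1 pp2:2 pp3:1
Op 4: fork(P1) -> P2. 4 ppages; refcounts: pp0:3 pp1:1 pp2:3 pp3:2
Op 5: write(P1, v0, 158). refcount(pp0)=3>1 -> COPY to pp4. 5 ppages; refcounts: pp0:2 pp1:1 pp2:3 pp3:2 pp4:1
Op 6: read(P0, v1) -> 28. No state change.

Answer: 5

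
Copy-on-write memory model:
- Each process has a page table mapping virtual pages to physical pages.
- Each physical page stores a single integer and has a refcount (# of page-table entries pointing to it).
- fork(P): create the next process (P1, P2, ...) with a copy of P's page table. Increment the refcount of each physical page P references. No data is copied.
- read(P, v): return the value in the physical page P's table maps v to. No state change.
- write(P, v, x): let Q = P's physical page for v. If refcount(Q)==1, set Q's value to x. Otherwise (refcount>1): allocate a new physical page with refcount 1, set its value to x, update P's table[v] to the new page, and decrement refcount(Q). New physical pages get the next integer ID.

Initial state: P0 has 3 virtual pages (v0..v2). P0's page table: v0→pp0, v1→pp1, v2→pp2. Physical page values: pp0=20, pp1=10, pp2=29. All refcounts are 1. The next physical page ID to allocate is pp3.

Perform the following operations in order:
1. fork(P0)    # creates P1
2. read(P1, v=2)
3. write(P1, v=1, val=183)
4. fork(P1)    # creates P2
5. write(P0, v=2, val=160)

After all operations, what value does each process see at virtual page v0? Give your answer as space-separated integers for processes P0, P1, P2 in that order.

Op 1: fork(P0) -> P1. 3 ppages; refcounts: pp0:2 pp1:2 pp2:2
Op 2: read(P1, v2) -> 29. No state change.
Op 3: write(P1, v1, 183). refcount(pp1)=2>1 -> COPY to pp3. 4 ppages; refcounts: pp0:2 pp1:1 pp2:2 pp3:1
Op 4: fork(P1) -> P2. 4 ppages; refcounts: pp0:3 pp1:1 pp2:3 pp3:2
Op 5: write(P0, v2, 160). refcount(pp2)=3>1 -> COPY to pp4. 5 ppages; refcounts: pp0:3 pp1:1 pp2:2 pp3:2 pp4:1
P0: v0 -> pp0 = 20
P1: v0 -> pp0 = 20
P2: v0 -> pp0 = 20

Answer: 20 20 20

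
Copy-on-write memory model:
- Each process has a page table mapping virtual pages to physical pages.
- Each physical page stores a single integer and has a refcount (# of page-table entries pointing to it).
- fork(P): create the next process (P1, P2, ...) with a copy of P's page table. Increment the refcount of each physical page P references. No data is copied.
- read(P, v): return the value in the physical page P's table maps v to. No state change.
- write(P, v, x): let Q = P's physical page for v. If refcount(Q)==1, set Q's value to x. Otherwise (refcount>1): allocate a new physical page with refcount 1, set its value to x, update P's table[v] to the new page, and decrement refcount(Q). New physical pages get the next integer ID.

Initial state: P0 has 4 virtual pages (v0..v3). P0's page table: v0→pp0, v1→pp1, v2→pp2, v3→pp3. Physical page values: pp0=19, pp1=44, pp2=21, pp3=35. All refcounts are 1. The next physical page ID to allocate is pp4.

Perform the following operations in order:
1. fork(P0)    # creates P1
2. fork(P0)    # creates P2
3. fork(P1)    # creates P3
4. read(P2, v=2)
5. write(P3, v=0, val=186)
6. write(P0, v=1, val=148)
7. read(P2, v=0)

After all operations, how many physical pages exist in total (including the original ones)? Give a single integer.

Answer: 6

Derivation:
Op 1: fork(P0) -> P1. 4 ppages; refcounts: pp0:2 pp1:2 pp2:2 pp3:2
Op 2: fork(P0) -> P2. 4 ppages; refcounts: pp0:3 pp1:3 pp2:3 pp3:3
Op 3: fork(P1) -> P3. 4 ppages; refcounts: pp0:4 pp1:4 pp2:4 pp3:4
Op 4: read(P2, v2) -> 21. No state change.
Op 5: write(P3, v0, 186). refcount(pp0)=4>1 -> COPY to pp4. 5 ppages; refcounts: pp0:3 pp1:4 pp2:4 pp3:4 pp4:1
Op 6: write(P0, v1, 148). refcount(pp1)=4>1 -> COPY to pp5. 6 ppages; refcounts: pp0:3 pp1:3 pp2:4 pp3:4 pp4:1 pp5:1
Op 7: read(P2, v0) -> 19. No state change.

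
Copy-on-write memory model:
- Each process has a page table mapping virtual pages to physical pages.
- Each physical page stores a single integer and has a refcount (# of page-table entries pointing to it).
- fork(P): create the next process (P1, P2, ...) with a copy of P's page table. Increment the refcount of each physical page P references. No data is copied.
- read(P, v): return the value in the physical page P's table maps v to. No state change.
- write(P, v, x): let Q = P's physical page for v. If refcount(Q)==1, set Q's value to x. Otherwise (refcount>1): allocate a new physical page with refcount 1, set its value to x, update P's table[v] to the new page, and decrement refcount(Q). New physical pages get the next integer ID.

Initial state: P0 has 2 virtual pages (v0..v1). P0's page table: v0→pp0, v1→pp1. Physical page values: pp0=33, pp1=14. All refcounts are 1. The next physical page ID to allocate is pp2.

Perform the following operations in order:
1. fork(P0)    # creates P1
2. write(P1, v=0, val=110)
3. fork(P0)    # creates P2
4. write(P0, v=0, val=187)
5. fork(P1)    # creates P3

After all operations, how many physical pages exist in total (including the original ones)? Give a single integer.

Op 1: fork(P0) -> P1. 2 ppages; refcounts: pp0:2 pp1:2
Op 2: write(P1, v0, 110). refcount(pp0)=2>1 -> COPY to pp2. 3 ppages; refcounts: pp0:1 pp1:2 pp2:1
Op 3: fork(P0) -> P2. 3 ppages; refcounts: pp0:2 pp1:3 pp2:1
Op 4: write(P0, v0, 187). refcount(pp0)=2>1 -> COPY to pp3. 4 ppages; refcounts: pp0:1 pp1:3 pp2:1 pp3:1
Op 5: fork(P1) -> P3. 4 ppages; refcounts: pp0:1 pp1:4 pp2:2 pp3:1

Answer: 4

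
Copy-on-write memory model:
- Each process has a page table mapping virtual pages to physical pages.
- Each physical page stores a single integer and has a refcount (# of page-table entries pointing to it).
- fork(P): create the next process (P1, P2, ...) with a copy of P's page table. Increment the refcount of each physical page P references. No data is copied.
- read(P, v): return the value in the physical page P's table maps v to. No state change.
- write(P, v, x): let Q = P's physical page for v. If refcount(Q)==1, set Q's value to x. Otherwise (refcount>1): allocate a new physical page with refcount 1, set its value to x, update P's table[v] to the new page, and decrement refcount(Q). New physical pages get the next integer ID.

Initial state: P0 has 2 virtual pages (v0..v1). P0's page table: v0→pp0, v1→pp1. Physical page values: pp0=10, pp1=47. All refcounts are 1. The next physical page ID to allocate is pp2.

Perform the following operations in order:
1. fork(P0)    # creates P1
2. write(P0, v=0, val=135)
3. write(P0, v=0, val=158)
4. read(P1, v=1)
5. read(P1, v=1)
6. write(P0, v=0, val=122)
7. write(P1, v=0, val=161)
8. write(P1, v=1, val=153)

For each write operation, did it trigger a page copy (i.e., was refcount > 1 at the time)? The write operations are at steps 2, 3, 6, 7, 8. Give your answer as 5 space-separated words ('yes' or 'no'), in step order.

Op 1: fork(P0) -> P1. 2 ppages; refcounts: pp0:2 pp1:2
Op 2: write(P0, v0, 135). refcount(pp0)=2>1 -> COPY to pp2. 3 ppages; refcounts: pp0:1 pp1:2 pp2:1
Op 3: write(P0, v0, 158). refcount(pp2)=1 -> write in place. 3 ppages; refcounts: pp0:1 pp1:2 pp2:1
Op 4: read(P1, v1) -> 47. No state change.
Op 5: read(P1, v1) -> 47. No state change.
Op 6: write(P0, v0, 122). refcount(pp2)=1 -> write in place. 3 ppages; refcounts: pp0:1 pp1:2 pp2:1
Op 7: write(P1, v0, 161). refcount(pp0)=1 -> write in place. 3 ppages; refcounts: pp0:1 pp1:2 pp2:1
Op 8: write(P1, v1, 153). refcount(pp1)=2>1 -> COPY to pp3. 4 ppages; refcounts: pp0:1 pp1:1 pp2:1 pp3:1

yes no no no yes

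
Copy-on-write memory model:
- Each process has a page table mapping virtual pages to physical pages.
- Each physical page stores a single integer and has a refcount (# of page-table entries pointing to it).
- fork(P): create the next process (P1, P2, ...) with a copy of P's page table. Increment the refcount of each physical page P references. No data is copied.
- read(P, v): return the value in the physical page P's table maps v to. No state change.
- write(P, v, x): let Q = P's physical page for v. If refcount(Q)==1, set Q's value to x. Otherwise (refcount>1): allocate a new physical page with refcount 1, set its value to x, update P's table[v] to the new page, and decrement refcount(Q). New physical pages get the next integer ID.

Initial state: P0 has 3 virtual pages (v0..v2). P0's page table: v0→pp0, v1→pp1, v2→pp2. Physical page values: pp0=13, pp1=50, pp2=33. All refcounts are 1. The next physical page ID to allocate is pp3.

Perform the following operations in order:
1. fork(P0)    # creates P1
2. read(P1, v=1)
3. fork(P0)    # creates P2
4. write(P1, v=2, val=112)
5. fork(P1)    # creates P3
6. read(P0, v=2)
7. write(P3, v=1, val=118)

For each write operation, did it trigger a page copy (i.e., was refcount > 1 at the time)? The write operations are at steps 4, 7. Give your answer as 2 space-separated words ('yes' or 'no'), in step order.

Op 1: fork(P0) -> P1. 3 ppages; refcounts: pp0:2 pp1:2 pp2:2
Op 2: read(P1, v1) -> 50. No state change.
Op 3: fork(P0) -> P2. 3 ppages; refcounts: pp0:3 pp1:3 pp2:3
Op 4: write(P1, v2, 112). refcount(pp2)=3>1 -> COPY to pp3. 4 ppages; refcounts: pp0:3 pp1:3 pp2:2 pp3:1
Op 5: fork(P1) -> P3. 4 ppages; refcounts: pp0:4 pp1:4 pp2:2 pp3:2
Op 6: read(P0, v2) -> 33. No state change.
Op 7: write(P3, v1, 118). refcount(pp1)=4>1 -> COPY to pp4. 5 ppages; refcounts: pp0:4 pp1:3 pp2:2 pp3:2 pp4:1

yes yes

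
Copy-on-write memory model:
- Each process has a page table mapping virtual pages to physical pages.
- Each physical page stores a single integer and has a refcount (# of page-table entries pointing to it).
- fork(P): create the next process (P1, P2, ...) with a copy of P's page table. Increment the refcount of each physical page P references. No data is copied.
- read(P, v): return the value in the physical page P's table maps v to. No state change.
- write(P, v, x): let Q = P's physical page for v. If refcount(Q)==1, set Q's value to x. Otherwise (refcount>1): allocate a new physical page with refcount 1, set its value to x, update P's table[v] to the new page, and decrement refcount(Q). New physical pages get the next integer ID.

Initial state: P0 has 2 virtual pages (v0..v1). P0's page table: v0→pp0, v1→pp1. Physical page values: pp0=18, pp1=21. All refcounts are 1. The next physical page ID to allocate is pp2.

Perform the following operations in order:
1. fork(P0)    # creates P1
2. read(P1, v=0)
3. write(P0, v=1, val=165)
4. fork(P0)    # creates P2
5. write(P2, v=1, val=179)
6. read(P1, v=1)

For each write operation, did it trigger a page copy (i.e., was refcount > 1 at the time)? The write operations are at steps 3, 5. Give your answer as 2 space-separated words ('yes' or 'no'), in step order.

Op 1: fork(P0) -> P1. 2 ppages; refcounts: pp0:2 pp1:2
Op 2: read(P1, v0) -> 18. No state change.
Op 3: write(P0, v1, 165). refcount(pp1)=2>1 -> COPY to pp2. 3 ppages; refcounts: pp0:2 pp1:1 pp2:1
Op 4: fork(P0) -> P2. 3 ppages; refcounts: pp0:3 pp1:1 pp2:2
Op 5: write(P2, v1, 179). refcount(pp2)=2>1 -> COPY to pp3. 4 ppages; refcounts: pp0:3 pp1:1 pp2:1 pp3:1
Op 6: read(P1, v1) -> 21. No state change.

yes yes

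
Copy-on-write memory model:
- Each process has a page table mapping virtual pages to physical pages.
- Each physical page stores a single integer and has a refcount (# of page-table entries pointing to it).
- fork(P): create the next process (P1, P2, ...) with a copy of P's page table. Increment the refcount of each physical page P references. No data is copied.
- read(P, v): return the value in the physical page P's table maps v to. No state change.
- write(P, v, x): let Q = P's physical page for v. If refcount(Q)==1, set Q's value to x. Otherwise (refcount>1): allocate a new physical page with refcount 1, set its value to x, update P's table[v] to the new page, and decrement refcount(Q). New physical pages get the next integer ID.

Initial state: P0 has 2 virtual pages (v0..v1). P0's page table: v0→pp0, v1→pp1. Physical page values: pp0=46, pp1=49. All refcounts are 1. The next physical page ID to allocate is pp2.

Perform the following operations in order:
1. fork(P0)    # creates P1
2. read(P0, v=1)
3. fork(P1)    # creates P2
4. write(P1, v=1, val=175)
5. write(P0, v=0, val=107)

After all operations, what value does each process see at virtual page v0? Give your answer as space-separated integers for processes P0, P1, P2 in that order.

Op 1: fork(P0) -> P1. 2 ppages; refcounts: pp0:2 pp1:2
Op 2: read(P0, v1) -> 49. No state change.
Op 3: fork(P1) -> P2. 2 ppages; refcounts: pp0:3 pp1:3
Op 4: write(P1, v1, 175). refcount(pp1)=3>1 -> COPY to pp2. 3 ppages; refcounts: pp0:3 pp1:2 pp2:1
Op 5: write(P0, v0, 107). refcount(pp0)=3>1 -> COPY to pp3. 4 ppages; refcounts: pp0:2 pp1:2 pp2:1 pp3:1
P0: v0 -> pp3 = 107
P1: v0 -> pp0 = 46
P2: v0 -> pp0 = 46

Answer: 107 46 46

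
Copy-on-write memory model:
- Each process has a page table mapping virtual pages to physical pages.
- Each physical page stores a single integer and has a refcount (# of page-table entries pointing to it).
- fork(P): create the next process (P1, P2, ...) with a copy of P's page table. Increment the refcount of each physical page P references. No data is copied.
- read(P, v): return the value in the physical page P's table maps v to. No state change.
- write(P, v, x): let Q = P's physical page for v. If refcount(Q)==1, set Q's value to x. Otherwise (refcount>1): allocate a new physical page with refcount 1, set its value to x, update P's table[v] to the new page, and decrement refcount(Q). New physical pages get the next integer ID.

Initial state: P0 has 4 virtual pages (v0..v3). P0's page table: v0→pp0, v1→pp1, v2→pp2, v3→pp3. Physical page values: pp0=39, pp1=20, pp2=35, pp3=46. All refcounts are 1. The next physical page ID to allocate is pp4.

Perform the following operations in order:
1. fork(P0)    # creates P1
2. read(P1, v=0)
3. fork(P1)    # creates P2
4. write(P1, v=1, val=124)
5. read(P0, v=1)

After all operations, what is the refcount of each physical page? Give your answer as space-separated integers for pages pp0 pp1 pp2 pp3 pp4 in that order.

Answer: 3 2 3 3 1

Derivation:
Op 1: fork(P0) -> P1. 4 ppages; refcounts: pp0:2 pp1:2 pp2:2 pp3:2
Op 2: read(P1, v0) -> 39. No state change.
Op 3: fork(P1) -> P2. 4 ppages; refcounts: pp0:3 pp1:3 pp2:3 pp3:3
Op 4: write(P1, v1, 124). refcount(pp1)=3>1 -> COPY to pp4. 5 ppages; refcounts: pp0:3 pp1:2 pp2:3 pp3:3 pp4:1
Op 5: read(P0, v1) -> 20. No state change.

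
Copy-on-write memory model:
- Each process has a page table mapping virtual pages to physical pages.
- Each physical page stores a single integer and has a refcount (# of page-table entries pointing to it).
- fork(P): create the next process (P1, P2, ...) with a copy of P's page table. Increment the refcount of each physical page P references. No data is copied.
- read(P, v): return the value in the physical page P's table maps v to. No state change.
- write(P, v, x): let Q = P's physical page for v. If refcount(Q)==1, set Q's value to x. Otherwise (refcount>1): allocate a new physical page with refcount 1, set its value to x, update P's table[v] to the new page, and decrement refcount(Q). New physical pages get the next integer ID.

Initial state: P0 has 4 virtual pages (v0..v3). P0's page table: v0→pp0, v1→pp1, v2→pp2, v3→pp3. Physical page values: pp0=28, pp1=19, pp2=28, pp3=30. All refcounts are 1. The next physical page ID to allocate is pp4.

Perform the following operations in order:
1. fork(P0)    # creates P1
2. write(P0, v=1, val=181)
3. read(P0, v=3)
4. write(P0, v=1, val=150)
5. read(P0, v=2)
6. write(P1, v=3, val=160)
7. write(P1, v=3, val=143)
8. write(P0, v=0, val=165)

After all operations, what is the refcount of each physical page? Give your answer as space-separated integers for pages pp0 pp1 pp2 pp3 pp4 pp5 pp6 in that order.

Answer: 1 1 2 1 1 1 1

Derivation:
Op 1: fork(P0) -> P1. 4 ppages; refcounts: pp0:2 pp1:2 pp2:2 pp3:2
Op 2: write(P0, v1, 181). refcount(pp1)=2>1 -> COPY to pp4. 5 ppages; refcounts: pp0:2 pp1:1 pp2:2 pp3:2 pp4:1
Op 3: read(P0, v3) -> 30. No state change.
Op 4: write(P0, v1, 150). refcount(pp4)=1 -> write in place. 5 ppages; refcounts: pp0:2 pp1:1 pp2:2 pp3:2 pp4:1
Op 5: read(P0, v2) -> 28. No state change.
Op 6: write(P1, v3, 160). refcount(pp3)=2>1 -> COPY to pp5. 6 ppages; refcounts: pp0:2 pp1:1 pp2:2 pp3:1 pp4:1 pp5:1
Op 7: write(P1, v3, 143). refcount(pp5)=1 -> write in place. 6 ppages; refcounts: pp0:2 pp1:1 pp2:2 pp3:1 pp4:1 pp5:1
Op 8: write(P0, v0, 165). refcount(pp0)=2>1 -> COPY to pp6. 7 ppages; refcounts: pp0:1 pp1:1 pp2:2 pp3:1 pp4:1 pp5:1 pp6:1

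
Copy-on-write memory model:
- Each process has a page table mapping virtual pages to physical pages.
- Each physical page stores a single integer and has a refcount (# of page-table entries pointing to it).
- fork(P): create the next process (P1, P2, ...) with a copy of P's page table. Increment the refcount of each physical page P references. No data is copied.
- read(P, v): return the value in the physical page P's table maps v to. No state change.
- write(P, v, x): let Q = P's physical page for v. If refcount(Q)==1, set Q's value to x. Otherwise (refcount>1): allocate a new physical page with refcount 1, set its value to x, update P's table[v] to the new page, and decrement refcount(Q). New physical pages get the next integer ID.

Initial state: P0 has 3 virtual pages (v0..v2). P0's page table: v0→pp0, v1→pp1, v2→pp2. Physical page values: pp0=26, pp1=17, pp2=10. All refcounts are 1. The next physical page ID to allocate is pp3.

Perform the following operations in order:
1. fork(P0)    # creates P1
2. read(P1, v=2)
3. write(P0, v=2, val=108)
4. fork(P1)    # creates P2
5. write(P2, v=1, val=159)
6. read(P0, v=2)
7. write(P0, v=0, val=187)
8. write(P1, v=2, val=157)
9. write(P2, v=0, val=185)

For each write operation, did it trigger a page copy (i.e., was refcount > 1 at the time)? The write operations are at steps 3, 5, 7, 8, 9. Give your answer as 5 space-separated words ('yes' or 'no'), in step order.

Op 1: fork(P0) -> P1. 3 ppages; refcounts: pp0:2 pp1:2 pp2:2
Op 2: read(P1, v2) -> 10. No state change.
Op 3: write(P0, v2, 108). refcount(pp2)=2>1 -> COPY to pp3. 4 ppages; refcounts: pp0:2 pp1:2 pp2:1 pp3:1
Op 4: fork(P1) -> P2. 4 ppages; refcounts: pp0:3 pp1:3 pp2:2 pp3:1
Op 5: write(P2, v1, 159). refcount(pp1)=3>1 -> COPY to pp4. 5 ppages; refcounts: pp0:3 pp1:2 pp2:2 pp3:1 pp4:1
Op 6: read(P0, v2) -> 108. No state change.
Op 7: write(P0, v0, 187). refcount(pp0)=3>1 -> COPY to pp5. 6 ppages; refcounts: pp0:2 pp1:2 pp2:2 pp3:1 pp4:1 pp5:1
Op 8: write(P1, v2, 157). refcount(pp2)=2>1 -> COPY to pp6. 7 ppages; refcounts: pp0:2 pp1:2 pp2:1 pp3:1 pp4:1 pp5:1 pp6:1
Op 9: write(P2, v0, 185). refcount(pp0)=2>1 -> COPY to pp7. 8 ppages; refcounts: pp0:1 pp1:2 pp2:1 pp3:1 pp4:1 pp5:1 pp6:1 pp7:1

yes yes yes yes yes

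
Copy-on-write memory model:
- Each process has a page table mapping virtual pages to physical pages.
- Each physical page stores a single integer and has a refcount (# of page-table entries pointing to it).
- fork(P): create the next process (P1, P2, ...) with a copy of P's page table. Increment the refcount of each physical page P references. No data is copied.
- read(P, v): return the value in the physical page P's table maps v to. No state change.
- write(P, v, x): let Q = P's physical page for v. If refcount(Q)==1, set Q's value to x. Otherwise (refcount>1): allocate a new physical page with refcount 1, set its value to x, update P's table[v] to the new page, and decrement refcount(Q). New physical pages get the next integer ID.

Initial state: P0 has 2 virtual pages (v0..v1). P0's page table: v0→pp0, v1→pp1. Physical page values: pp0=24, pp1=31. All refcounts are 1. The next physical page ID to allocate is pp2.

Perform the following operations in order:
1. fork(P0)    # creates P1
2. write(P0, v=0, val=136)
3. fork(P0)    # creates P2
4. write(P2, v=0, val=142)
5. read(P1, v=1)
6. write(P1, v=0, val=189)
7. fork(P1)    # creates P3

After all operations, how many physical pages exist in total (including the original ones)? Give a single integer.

Answer: 4

Derivation:
Op 1: fork(P0) -> P1. 2 ppages; refcounts: pp0:2 pp1:2
Op 2: write(P0, v0, 136). refcount(pp0)=2>1 -> COPY to pp2. 3 ppages; refcounts: pp0:1 pp1:2 pp2:1
Op 3: fork(P0) -> P2. 3 ppages; refcounts: pp0:1 pp1:3 pp2:2
Op 4: write(P2, v0, 142). refcount(pp2)=2>1 -> COPY to pp3. 4 ppages; refcounts: pp0:1 pp1:3 pp2:1 pp3:1
Op 5: read(P1, v1) -> 31. No state change.
Op 6: write(P1, v0, 189). refcount(pp0)=1 -> write in place. 4 ppages; refcounts: pp0:1 pp1:3 pp2:1 pp3:1
Op 7: fork(P1) -> P3. 4 ppages; refcounts: pp0:2 pp1:4 pp2:1 pp3:1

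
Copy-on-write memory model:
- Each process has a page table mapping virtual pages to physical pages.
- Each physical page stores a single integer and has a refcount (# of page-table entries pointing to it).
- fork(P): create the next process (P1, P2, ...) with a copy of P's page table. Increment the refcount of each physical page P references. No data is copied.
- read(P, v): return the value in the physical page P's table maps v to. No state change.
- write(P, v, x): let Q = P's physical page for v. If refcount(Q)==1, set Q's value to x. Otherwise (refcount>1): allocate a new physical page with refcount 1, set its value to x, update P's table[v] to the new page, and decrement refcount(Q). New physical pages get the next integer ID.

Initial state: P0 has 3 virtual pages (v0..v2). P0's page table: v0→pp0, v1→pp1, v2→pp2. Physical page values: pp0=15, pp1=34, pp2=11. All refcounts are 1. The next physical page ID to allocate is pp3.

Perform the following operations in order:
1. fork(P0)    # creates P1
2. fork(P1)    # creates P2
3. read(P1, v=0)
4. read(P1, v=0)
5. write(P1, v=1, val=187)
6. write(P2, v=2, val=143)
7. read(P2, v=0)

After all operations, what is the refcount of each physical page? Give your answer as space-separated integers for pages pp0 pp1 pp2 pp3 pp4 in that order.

Answer: 3 2 2 1 1

Derivation:
Op 1: fork(P0) -> P1. 3 ppages; refcounts: pp0:2 pp1:2 pp2:2
Op 2: fork(P1) -> P2. 3 ppages; refcounts: pp0:3 pp1:3 pp2:3
Op 3: read(P1, v0) -> 15. No state change.
Op 4: read(P1, v0) -> 15. No state change.
Op 5: write(P1, v1, 187). refcount(pp1)=3>1 -> COPY to pp3. 4 ppages; refcounts: pp0:3 pp1:2 pp2:3 pp3:1
Op 6: write(P2, v2, 143). refcount(pp2)=3>1 -> COPY to pp4. 5 ppages; refcounts: pp0:3 pp1:2 pp2:2 pp3:1 pp4:1
Op 7: read(P2, v0) -> 15. No state change.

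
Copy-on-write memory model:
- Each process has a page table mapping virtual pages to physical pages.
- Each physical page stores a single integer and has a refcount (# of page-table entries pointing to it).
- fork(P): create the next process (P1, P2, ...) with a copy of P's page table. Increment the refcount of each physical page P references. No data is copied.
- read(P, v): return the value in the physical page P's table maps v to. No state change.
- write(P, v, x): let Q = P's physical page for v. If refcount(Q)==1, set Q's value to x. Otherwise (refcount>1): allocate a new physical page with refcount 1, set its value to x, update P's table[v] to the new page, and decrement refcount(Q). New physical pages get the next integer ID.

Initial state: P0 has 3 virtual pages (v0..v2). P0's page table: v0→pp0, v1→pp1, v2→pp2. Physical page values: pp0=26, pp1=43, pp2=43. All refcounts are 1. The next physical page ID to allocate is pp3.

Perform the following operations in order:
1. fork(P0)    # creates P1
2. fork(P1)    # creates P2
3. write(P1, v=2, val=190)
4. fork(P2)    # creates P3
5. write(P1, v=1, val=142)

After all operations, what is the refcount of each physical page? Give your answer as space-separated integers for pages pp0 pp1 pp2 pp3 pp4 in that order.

Answer: 4 3 3 1 1

Derivation:
Op 1: fork(P0) -> P1. 3 ppages; refcounts: pp0:2 pp1:2 pp2:2
Op 2: fork(P1) -> P2. 3 ppages; refcounts: pp0:3 pp1:3 pp2:3
Op 3: write(P1, v2, 190). refcount(pp2)=3>1 -> COPY to pp3. 4 ppages; refcounts: pp0:3 pp1:3 pp2:2 pp3:1
Op 4: fork(P2) -> P3. 4 ppages; refcounts: pp0:4 pp1:4 pp2:3 pp3:1
Op 5: write(P1, v1, 142). refcount(pp1)=4>1 -> COPY to pp4. 5 ppages; refcounts: pp0:4 pp1:3 pp2:3 pp3:1 pp4:1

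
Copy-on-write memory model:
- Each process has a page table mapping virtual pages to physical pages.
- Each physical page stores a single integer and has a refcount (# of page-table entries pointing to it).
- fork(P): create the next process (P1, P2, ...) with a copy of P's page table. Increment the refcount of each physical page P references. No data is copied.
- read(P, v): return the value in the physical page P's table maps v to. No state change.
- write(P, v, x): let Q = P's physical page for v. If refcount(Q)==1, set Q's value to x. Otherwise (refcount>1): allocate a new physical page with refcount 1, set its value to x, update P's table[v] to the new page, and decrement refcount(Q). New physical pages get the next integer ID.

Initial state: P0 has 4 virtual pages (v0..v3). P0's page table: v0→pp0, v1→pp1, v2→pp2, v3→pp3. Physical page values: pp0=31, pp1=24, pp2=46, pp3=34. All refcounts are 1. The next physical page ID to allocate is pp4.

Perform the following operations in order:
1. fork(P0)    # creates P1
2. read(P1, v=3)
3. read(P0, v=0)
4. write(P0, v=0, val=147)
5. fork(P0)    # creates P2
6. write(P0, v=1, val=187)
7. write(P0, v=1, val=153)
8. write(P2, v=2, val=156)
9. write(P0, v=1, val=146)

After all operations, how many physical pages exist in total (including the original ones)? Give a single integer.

Op 1: fork(P0) -> P1. 4 ppages; refcounts: pp0:2 pp1:2 pp2:2 pp3:2
Op 2: read(P1, v3) -> 34. No state change.
Op 3: read(P0, v0) -> 31. No state change.
Op 4: write(P0, v0, 147). refcount(pp0)=2>1 -> COPY to pp4. 5 ppages; refcounts: pp0:1 pp1:2 pp2:2 pp3:2 pp4:1
Op 5: fork(P0) -> P2. 5 ppages; refcounts: pp0:1 pp1:3 pp2:3 pp3:3 pp4:2
Op 6: write(P0, v1, 187). refcount(pp1)=3>1 -> COPY to pp5. 6 ppages; refcounts: pp0:1 pp1:2 pp2:3 pp3:3 pp4:2 pp5:1
Op 7: write(P0, v1, 153). refcount(pp5)=1 -> write in place. 6 ppages; refcounts: pp0:1 pp1:2 pp2:3 pp3:3 pp4:2 pp5:1
Op 8: write(P2, v2, 156). refcount(pp2)=3>1 -> COPY to pp6. 7 ppages; refcounts: pp0:1 pp1:2 pp2:2 pp3:3 pp4:2 pp5:1 pp6:1
Op 9: write(P0, v1, 146). refcount(pp5)=1 -> write in place. 7 ppages; refcounts: pp0:1 pp1:2 pp2:2 pp3:3 pp4:2 pp5:1 pp6:1

Answer: 7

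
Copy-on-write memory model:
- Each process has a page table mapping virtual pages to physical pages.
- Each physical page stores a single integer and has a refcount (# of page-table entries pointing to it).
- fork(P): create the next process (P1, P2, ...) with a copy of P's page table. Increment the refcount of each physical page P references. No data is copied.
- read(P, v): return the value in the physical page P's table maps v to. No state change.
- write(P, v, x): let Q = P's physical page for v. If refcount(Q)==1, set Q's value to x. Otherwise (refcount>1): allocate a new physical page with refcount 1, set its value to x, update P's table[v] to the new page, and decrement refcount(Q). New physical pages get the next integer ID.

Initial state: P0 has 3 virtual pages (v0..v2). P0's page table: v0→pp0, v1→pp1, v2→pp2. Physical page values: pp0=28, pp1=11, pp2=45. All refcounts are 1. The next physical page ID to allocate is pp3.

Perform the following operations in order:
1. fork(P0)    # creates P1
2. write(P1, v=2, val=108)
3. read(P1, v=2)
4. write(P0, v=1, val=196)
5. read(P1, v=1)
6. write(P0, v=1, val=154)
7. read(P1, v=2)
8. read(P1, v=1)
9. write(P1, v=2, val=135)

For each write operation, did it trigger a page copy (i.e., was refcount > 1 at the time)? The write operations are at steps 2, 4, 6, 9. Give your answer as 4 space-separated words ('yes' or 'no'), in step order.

Op 1: fork(P0) -> P1. 3 ppages; refcounts: pp0:2 pp1:2 pp2:2
Op 2: write(P1, v2, 108). refcount(pp2)=2>1 -> COPY to pp3. 4 ppages; refcounts: pp0:2 pp1:2 pp2:1 pp3:1
Op 3: read(P1, v2) -> 108. No state change.
Op 4: write(P0, v1, 196). refcount(pp1)=2>1 -> COPY to pp4. 5 ppages; refcounts: pp0:2 pp1:1 pp2:1 pp3:1 pp4:1
Op 5: read(P1, v1) -> 11. No state change.
Op 6: write(P0, v1, 154). refcount(pp4)=1 -> write in place. 5 ppages; refcounts: pp0:2 pp1:1 pp2:1 pp3:1 pp4:1
Op 7: read(P1, v2) -> 108. No state change.
Op 8: read(P1, v1) -> 11. No state change.
Op 9: write(P1, v2, 135). refcount(pp3)=1 -> write in place. 5 ppages; refcounts: pp0:2 pp1:1 pp2:1 pp3:1 pp4:1

yes yes no no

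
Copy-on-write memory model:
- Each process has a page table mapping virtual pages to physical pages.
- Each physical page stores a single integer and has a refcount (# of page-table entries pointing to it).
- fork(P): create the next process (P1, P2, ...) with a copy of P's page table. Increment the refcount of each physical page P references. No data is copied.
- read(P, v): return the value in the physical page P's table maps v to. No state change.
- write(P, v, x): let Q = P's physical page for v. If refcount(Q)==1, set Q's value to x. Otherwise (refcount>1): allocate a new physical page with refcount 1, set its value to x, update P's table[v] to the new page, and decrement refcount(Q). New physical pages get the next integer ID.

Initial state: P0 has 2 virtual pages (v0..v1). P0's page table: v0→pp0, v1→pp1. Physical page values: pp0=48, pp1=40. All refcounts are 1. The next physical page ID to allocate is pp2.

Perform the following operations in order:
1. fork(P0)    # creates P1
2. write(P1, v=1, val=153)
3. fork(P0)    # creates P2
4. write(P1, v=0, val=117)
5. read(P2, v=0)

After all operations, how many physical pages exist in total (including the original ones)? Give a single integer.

Op 1: fork(P0) -> P1. 2 ppages; refcounts: pp0:2 pp1:2
Op 2: write(P1, v1, 153). refcount(pp1)=2>1 -> COPY to pp2. 3 ppages; refcounts: pp0:2 pp1:1 pp2:1
Op 3: fork(P0) -> P2. 3 ppages; refcounts: pp0:3 pp1:2 pp2:1
Op 4: write(P1, v0, 117). refcount(pp0)=3>1 -> COPY to pp3. 4 ppages; refcounts: pp0:2 pp1:2 pp2:1 pp3:1
Op 5: read(P2, v0) -> 48. No state change.

Answer: 4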